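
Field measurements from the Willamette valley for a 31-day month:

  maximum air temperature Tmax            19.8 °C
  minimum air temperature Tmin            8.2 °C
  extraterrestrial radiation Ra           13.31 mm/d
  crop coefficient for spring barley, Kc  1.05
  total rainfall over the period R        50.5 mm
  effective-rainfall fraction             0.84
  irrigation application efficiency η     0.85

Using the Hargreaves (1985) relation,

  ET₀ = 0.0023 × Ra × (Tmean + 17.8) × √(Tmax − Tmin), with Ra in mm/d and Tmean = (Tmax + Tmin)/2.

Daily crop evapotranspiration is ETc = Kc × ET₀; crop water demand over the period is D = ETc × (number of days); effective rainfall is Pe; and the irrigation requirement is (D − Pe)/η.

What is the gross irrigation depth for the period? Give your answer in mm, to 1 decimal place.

77.1 mm

Tmean = (19.8 + 8.2)/2 = 14.00 °C
ET₀ = 0.0023 × 13.31 × (14.00 + 17.8) × √11.6 = 0.0023 × 13.31 × 31.80 × 3.4059 = 3.3156 mm/d
ETc = Kc × ET₀ = 1.05 × 3.3156 = 3.4814 mm/d
Crop demand D = ETc × 31 d = 3.4814 × 31 = 107.923 mm
Pe = 0.84 × 50.5 = 42.420 mm
D − Pe = 107.923 − 42.420 = 65.503 mm
Gross irrigation = 65.503 / 0.85 = 77.062 mm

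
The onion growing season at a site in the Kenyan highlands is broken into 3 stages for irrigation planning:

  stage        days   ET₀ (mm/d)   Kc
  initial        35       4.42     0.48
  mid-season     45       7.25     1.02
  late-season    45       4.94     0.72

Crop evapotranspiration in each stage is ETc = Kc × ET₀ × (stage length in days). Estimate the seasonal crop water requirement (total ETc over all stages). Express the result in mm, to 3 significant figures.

initial: 0.48 × 4.42 × 35 = 74.26 mm
mid-season: 1.02 × 7.25 × 45 = 332.78 mm
late-season: 0.72 × 4.94 × 45 = 160.06 mm
Seasonal total = 567.10 mm

567 mm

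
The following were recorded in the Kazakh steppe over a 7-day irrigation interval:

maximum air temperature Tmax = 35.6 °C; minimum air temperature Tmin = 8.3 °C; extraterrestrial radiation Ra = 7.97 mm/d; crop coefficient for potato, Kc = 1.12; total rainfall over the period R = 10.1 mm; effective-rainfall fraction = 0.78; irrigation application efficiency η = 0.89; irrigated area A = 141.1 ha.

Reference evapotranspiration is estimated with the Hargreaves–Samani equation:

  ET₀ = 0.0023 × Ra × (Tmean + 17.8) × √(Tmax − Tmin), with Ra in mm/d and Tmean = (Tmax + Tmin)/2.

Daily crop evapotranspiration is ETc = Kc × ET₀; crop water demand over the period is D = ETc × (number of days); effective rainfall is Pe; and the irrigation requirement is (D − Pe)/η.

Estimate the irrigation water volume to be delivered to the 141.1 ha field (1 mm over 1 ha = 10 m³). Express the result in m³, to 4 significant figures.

Tmean = (35.6 + 8.3)/2 = 21.95 °C
ET₀ = 0.0023 × 7.97 × (21.95 + 17.8) × √27.3 = 0.0023 × 7.97 × 39.75 × 5.2249 = 3.8072 mm/d
ETc = Kc × ET₀ = 1.12 × 3.8072 = 4.2641 mm/d
Crop demand D = ETc × 7 d = 4.2641 × 7 = 29.849 mm
Pe = 0.78 × 10.1 = 7.878 mm
D − Pe = 29.849 − 7.878 = 21.971 mm
Gross irrigation = 21.971 / 0.89 = 24.687 mm
Volume = 24.687 mm × 141.1 ha × 10 = 34833.4 m³

34830 m³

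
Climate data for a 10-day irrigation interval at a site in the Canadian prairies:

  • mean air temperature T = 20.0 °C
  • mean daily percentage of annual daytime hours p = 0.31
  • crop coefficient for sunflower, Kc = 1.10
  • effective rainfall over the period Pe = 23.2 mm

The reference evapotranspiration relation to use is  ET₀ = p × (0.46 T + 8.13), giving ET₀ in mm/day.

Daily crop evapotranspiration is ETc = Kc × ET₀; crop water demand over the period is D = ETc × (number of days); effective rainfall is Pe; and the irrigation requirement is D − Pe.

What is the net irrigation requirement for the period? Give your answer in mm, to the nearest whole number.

ET₀ = 0.31 × (0.46 × 20.0 + 8.13) = 0.31 × 17.330 = 5.3723 mm/d
ETc = Kc × ET₀ = 1.10 × 5.3723 = 5.9095 mm/d
Crop demand D = ETc × 10 d = 5.9095 × 10 = 59.095 mm
D − Pe = 59.095 − 23.2 = 35.895 mm

36 mm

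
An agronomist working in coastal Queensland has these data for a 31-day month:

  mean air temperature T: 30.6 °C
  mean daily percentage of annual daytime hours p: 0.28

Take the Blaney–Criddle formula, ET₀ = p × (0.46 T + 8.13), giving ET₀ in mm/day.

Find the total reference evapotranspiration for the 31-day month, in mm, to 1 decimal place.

192.7 mm

ET₀ = 0.28 × (0.46 × 30.6 + 8.13) = 0.28 × 22.206 = 6.2177 mm/d
Monthly total = 6.2177 × 31 = 192.749 mm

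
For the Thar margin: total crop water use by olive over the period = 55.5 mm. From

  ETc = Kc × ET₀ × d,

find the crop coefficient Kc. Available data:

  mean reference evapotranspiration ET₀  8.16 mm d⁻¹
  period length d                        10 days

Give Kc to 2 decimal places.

ETc = Kc × ET₀ × d  ⇒  Kc = ETc / (ET₀ × d)
Kc = 55.5 / (8.16 × 10) = 55.5 / 81.60 = 0.6801

0.68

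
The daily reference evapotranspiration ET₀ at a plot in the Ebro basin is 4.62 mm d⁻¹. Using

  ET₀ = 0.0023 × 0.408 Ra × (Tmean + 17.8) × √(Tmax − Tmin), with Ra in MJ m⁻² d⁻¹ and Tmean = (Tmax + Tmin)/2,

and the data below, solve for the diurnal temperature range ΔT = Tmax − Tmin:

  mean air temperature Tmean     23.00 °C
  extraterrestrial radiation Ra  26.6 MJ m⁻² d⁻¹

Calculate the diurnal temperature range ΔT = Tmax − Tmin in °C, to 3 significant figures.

20.6 °C

√ΔT = ET₀ / [0.0023 × 0.408 × Ra × (Tmean+17.8)] = 4.62 / (0.0023 × 10.8528 × 40.80) = 4.5364
ΔT = 4.5364² = 20.579 °C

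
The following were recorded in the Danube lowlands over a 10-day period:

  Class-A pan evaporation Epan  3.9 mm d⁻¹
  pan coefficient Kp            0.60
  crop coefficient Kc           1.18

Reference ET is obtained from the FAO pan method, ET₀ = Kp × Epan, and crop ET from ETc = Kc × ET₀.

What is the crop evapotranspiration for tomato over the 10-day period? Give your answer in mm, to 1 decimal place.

ET₀ = 0.60 × 3.9 = 2.3400 mm/d
ETc = Kc × ET₀ = 1.18 × 2.3400 = 2.7612 mm/d
Over 10 days: 2.7612 × 10 = 27.612 mm

27.6 mm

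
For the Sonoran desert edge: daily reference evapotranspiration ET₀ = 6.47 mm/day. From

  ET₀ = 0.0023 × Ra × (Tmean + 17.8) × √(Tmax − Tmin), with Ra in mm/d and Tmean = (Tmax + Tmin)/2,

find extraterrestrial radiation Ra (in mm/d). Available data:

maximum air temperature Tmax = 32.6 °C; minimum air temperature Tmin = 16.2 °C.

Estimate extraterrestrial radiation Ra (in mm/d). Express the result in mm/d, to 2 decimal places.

Tmean = 24.40 °C; √ΔT = 4.0497
Ra = ET₀ / [0.0023 × (Tmean+17.8) × √ΔT] = 6.47 / (0.0023 × 42.20 × 4.0497) = 16.460 mm/d

16.46 mm/d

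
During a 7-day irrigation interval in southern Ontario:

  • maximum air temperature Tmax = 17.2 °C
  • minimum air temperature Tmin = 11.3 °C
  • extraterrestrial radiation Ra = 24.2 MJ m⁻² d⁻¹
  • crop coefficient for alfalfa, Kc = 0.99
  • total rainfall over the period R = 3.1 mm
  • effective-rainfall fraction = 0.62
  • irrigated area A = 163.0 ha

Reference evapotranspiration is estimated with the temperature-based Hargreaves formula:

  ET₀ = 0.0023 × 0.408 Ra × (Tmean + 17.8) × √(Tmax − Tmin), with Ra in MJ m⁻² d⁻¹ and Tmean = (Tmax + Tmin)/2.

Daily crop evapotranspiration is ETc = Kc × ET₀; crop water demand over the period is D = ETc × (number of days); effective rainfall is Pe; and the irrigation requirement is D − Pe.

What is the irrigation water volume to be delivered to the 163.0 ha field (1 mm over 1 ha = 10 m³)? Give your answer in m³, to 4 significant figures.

Tmean = (17.2 + 11.3)/2 = 14.25 °C
0.408 Ra = 0.408 × 24.2 = 9.8736 mm/d equivalent
ET₀ = 0.0023 × 9.8736 × (14.25 + 17.8) × √5.9 = 0.0023 × 9.8736 × 32.05 × 2.4290 = 1.7679 mm/d
ETc = Kc × ET₀ = 0.99 × 1.7679 = 1.7502 mm/d
Crop demand D = ETc × 7 d = 1.7502 × 7 = 12.251 mm
Pe = 0.62 × 3.1 = 1.922 mm
D − Pe = 12.251 − 1.922 = 10.329 mm
Volume = 10.329 mm × 163.0 ha × 10 = 16836.3 m³

16840 m³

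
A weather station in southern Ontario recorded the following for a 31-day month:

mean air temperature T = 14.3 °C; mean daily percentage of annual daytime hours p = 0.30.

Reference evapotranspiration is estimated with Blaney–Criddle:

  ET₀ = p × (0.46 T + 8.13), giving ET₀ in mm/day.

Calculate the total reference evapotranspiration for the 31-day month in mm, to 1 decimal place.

ET₀ = 0.30 × (0.46 × 14.3 + 8.13) = 0.30 × 14.708 = 4.4124 mm/d
Monthly total = 4.4124 × 31 = 136.784 mm

136.8 mm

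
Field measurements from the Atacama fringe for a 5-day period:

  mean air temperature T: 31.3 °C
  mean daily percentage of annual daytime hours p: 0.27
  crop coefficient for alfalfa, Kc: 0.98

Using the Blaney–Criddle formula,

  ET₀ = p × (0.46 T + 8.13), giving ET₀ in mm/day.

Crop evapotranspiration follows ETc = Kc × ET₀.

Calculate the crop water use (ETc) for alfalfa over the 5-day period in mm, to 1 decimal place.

29.8 mm

ET₀ = 0.27 × (0.46 × 31.3 + 8.13) = 0.27 × 22.528 = 6.0826 mm/d
ETc = Kc × ET₀ = 0.98 × 6.0826 = 5.9609 mm/d
Over 5 days: 5.9609 × 5 = 29.805 mm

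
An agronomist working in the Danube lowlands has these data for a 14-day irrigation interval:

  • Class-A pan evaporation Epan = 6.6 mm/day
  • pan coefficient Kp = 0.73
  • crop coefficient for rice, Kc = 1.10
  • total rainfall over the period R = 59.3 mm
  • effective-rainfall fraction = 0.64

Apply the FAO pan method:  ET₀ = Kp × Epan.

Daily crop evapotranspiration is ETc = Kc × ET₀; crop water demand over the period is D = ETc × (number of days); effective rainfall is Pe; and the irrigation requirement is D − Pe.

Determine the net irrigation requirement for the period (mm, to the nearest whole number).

ET₀ = 0.73 × 6.6 = 4.8180 mm/d
ETc = Kc × ET₀ = 1.10 × 4.8180 = 5.2998 mm/d
Crop demand D = ETc × 14 d = 5.2998 × 14 = 74.197 mm
Pe = 0.64 × 59.3 = 37.952 mm
D − Pe = 74.197 − 37.952 = 36.245 mm

36 mm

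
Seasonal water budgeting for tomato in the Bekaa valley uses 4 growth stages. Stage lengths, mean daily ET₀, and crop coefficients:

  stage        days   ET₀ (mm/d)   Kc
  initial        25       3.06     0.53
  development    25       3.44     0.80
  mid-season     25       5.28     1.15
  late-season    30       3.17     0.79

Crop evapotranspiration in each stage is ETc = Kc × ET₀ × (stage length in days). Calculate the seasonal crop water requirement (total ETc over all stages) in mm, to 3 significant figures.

336 mm

initial: 0.53 × 3.06 × 25 = 40.55 mm
development: 0.80 × 3.44 × 25 = 68.80 mm
mid-season: 1.15 × 5.28 × 25 = 151.80 mm
late-season: 0.79 × 3.17 × 30 = 75.13 mm
Seasonal total = 336.28 mm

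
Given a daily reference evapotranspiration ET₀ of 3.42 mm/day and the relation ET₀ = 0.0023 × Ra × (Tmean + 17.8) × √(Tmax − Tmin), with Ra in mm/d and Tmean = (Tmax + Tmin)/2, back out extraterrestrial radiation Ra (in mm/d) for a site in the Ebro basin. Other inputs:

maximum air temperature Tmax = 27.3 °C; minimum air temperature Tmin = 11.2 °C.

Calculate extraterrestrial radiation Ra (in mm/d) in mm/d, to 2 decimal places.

Tmean = 19.25 °C; √ΔT = 4.0125
Ra = ET₀ / [0.0023 × (Tmean+17.8) × √ΔT] = 3.42 / (0.0023 × 37.05 × 4.0125) = 10.002 mm/d

10.00 mm/d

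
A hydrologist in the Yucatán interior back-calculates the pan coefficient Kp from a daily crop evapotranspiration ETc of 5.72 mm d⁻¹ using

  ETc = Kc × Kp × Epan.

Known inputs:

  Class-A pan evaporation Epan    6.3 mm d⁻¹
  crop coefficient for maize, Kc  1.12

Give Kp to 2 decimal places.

0.81

ETc = Kc × Kp × Epan  ⇒  Kp = ETc / (Kc × Epan)
Kp = 5.72 / (1.12 × 6.3) = 5.72 / 7.056 = 0.8107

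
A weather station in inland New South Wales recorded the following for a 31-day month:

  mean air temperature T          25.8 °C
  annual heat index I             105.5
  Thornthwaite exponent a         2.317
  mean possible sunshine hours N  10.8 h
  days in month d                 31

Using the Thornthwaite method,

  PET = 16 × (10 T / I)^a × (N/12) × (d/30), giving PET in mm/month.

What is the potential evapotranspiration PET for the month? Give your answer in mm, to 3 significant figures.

10T/I = 10 × 25.8 / 105.5 = 2.4455
(10T/I)^a = 2.4455^2.317 = 7.9405
Uncorrected PET = 16 × 7.9405 = 127.048 mm
Correction = (N/12)(d/30) = (10.8/12)(31/30) = 0.9300
PET = 127.048 × 0.9300 = 118.155 mm/month

118 mm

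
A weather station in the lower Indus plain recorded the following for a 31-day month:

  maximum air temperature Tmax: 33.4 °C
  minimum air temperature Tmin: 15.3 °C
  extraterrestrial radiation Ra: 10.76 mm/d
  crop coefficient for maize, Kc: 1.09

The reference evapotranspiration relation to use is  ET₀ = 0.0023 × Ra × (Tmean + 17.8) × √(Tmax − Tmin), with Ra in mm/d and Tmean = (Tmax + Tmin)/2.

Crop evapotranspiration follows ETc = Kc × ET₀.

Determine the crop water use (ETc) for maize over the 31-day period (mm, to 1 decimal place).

Tmean = (33.4 + 15.3)/2 = 24.35 °C
ET₀ = 0.0023 × 10.76 × (24.35 + 17.8) × √18.1 = 0.0023 × 10.76 × 42.15 × 4.2544 = 4.4379 mm/d
ETc = Kc × ET₀ = 1.09 × 4.4379 = 4.8373 mm/d
Over 31 days: 4.8373 × 31 = 149.956 mm

150.0 mm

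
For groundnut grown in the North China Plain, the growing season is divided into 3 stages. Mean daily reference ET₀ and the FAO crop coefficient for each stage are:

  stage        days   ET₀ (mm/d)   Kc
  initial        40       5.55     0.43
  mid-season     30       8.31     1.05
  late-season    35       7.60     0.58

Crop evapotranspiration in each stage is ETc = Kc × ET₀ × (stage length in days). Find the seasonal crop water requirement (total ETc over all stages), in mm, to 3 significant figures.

512 mm

initial: 0.43 × 5.55 × 40 = 95.46 mm
mid-season: 1.05 × 8.31 × 30 = 261.77 mm
late-season: 0.58 × 7.60 × 35 = 154.28 mm
Seasonal total = 511.51 mm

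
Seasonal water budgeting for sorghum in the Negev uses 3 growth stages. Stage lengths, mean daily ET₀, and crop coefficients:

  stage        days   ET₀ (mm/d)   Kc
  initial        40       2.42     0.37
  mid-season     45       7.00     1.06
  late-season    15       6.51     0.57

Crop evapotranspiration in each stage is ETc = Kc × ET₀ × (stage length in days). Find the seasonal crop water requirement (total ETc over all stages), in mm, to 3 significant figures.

425 mm

initial: 0.37 × 2.42 × 40 = 35.82 mm
mid-season: 1.06 × 7.00 × 45 = 333.90 mm
late-season: 0.57 × 6.51 × 15 = 55.66 mm
Seasonal total = 425.38 mm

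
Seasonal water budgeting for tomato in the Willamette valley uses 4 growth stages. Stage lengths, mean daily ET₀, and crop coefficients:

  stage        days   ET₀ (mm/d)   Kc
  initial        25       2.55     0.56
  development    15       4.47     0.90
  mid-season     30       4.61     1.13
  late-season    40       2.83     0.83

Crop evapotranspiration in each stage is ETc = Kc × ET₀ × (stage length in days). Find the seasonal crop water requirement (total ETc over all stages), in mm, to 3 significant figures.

initial: 0.56 × 2.55 × 25 = 35.70 mm
development: 0.90 × 4.47 × 15 = 60.35 mm
mid-season: 1.13 × 4.61 × 30 = 156.28 mm
late-season: 0.83 × 2.83 × 40 = 93.96 mm
Seasonal total = 346.29 mm

346 mm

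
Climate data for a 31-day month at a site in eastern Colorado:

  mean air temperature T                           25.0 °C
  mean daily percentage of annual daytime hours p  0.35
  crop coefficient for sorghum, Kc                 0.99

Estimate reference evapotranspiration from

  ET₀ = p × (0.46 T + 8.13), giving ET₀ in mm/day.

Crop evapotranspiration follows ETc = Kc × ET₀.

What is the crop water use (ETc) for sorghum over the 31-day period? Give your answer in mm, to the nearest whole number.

211 mm

ET₀ = 0.35 × (0.46 × 25.0 + 8.13) = 0.35 × 19.630 = 6.8705 mm/d
ETc = Kc × ET₀ = 0.99 × 6.8705 = 6.8018 mm/d
Over 31 days: 6.8018 × 31 = 210.856 mm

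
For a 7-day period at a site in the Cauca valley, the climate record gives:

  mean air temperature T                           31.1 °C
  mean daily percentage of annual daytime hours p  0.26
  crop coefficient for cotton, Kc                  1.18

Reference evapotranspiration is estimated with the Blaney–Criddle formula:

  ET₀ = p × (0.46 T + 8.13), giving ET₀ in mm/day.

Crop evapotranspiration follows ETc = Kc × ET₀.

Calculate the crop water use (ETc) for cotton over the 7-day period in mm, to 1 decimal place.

ET₀ = 0.26 × (0.46 × 31.1 + 8.13) = 0.26 × 22.436 = 5.8334 mm/d
ETc = Kc × ET₀ = 1.18 × 5.8334 = 6.8834 mm/d
Over 7 days: 6.8834 × 7 = 48.184 mm

48.2 mm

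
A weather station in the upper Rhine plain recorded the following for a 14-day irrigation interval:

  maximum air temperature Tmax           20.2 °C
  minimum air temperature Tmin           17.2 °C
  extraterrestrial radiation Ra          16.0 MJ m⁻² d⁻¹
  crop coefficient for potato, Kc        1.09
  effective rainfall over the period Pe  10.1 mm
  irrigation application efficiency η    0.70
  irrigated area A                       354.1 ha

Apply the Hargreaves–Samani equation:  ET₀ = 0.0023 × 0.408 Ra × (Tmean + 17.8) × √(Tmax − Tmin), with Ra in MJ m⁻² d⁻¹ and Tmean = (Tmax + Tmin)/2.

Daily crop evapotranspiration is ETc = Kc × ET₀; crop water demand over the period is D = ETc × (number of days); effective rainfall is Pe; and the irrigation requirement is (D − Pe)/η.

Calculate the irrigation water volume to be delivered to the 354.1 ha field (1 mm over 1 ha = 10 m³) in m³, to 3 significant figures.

22200 m³

Tmean = (20.2 + 17.2)/2 = 18.70 °C
0.408 Ra = 0.408 × 16.0 = 6.5280 mm/d equivalent
ET₀ = 0.0023 × 6.5280 × (18.70 + 17.8) × √3.0 = 0.0023 × 6.5280 × 36.50 × 1.7321 = 0.9492 mm/d
ETc = Kc × ET₀ = 1.09 × 0.9492 = 1.0346 mm/d
Crop demand D = ETc × 14 d = 1.0346 × 14 = 14.484 mm
D − Pe = 14.484 − 10.1 = 4.384 mm
Gross irrigation = 4.384 / 0.70 = 6.263 mm
Volume = 6.263 mm × 354.1 ha × 10 = 22177.3 m³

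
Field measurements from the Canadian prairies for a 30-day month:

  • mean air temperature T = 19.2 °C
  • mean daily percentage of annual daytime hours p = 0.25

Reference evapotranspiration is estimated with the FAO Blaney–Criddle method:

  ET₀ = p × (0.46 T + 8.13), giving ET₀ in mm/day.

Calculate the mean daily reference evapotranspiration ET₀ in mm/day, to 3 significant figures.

4.24 mm/day

ET₀ = 0.25 × (0.46 × 19.2 + 8.13) = 0.25 × 16.962 = 4.2405 mm/d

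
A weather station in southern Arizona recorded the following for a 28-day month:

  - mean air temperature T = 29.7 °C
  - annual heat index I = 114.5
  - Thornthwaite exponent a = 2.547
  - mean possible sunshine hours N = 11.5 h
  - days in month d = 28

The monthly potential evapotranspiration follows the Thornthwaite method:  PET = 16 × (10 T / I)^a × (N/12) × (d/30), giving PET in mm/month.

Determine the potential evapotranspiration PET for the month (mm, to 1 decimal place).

162.2 mm

10T/I = 10 × 29.7 / 114.5 = 2.5939
(10T/I)^a = 2.5939^2.547 = 11.3328
Uncorrected PET = 16 × 11.3328 = 181.325 mm
Correction = (N/12)(d/30) = (11.5/12)(28/30) = 0.8944
PET = 181.325 × 0.8944 = 162.177 mm/month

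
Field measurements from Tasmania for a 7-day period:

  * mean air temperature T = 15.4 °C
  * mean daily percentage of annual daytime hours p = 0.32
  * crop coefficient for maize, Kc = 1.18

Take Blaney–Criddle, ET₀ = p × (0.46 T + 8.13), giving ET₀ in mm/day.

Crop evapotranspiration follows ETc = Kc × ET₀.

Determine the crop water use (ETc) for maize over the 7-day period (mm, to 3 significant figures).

ET₀ = 0.32 × (0.46 × 15.4 + 8.13) = 0.32 × 15.214 = 4.8685 mm/d
ETc = Kc × ET₀ = 1.18 × 4.8685 = 5.7448 mm/d
Over 7 days: 5.7448 × 7 = 40.214 mm

40.2 mm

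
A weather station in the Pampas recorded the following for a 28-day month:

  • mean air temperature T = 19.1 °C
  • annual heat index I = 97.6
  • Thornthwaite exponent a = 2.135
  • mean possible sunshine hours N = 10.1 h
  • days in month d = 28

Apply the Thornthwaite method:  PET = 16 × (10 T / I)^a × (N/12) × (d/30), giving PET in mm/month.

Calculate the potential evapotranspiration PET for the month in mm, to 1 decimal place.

52.7 mm

10T/I = 10 × 19.1 / 97.6 = 1.9570
(10T/I)^a = 1.9570^2.135 = 4.1932
Uncorrected PET = 16 × 4.1932 = 67.091 mm
Correction = (N/12)(d/30) = (10.1/12)(28/30) = 0.7856
PET = 67.091 × 0.7856 = 52.707 mm/month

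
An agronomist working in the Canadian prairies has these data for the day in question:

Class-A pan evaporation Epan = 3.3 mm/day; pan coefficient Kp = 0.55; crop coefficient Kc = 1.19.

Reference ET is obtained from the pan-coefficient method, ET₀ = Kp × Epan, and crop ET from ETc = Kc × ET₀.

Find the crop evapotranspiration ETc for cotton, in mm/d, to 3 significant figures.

ET₀ = 0.55 × 3.3 = 1.8150 mm/d
ETc = Kc × ET₀ = 1.19 × 1.8150 = 2.1599 mm/d

2.16 mm/d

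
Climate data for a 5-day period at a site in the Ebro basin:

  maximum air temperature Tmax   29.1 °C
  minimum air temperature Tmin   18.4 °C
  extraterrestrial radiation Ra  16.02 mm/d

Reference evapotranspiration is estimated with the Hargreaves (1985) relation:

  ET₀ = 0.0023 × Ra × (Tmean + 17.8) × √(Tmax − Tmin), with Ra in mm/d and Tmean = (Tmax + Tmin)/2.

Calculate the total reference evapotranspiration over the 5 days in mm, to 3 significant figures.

Tmean = (29.1 + 18.4)/2 = 23.75 °C
ET₀ = 0.0023 × 16.02 × (23.75 + 17.8) × √10.7 = 0.0023 × 16.02 × 41.55 × 3.2711 = 5.0079 mm/d
Over 5 days: 5.0079 × 5 = 25.040 mm

25.0 mm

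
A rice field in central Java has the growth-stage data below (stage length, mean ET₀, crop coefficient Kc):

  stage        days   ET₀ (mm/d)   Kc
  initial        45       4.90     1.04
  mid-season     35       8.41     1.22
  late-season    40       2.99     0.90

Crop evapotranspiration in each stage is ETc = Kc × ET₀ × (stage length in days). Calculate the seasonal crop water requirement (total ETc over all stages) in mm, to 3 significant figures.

696 mm

initial: 1.04 × 4.90 × 45 = 229.32 mm
mid-season: 1.22 × 8.41 × 35 = 359.11 mm
late-season: 0.90 × 2.99 × 40 = 107.64 mm
Seasonal total = 696.07 mm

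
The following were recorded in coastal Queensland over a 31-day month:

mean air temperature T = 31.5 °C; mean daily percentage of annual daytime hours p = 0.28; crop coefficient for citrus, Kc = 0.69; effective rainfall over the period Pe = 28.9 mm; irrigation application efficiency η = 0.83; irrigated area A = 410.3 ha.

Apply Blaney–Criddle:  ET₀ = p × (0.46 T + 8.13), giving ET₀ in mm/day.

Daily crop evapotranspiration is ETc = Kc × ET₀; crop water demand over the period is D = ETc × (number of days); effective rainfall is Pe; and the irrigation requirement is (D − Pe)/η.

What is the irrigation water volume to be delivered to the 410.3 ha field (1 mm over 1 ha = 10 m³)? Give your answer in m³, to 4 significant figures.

ET₀ = 0.28 × (0.46 × 31.5 + 8.13) = 0.28 × 22.620 = 6.3336 mm/d
ETc = Kc × ET₀ = 0.69 × 6.3336 = 4.3702 mm/d
Crop demand D = ETc × 31 d = 4.3702 × 31 = 135.476 mm
D − Pe = 135.476 − 28.9 = 106.576 mm
Gross irrigation = 106.576 / 0.83 = 128.405 mm
Volume = 128.405 mm × 410.3 ha × 10 = 526845.7 m³

526800 m³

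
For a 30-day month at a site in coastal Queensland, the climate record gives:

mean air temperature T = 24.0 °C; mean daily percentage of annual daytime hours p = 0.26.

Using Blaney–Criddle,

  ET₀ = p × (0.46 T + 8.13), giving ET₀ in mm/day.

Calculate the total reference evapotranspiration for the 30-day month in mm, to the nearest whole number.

ET₀ = 0.26 × (0.46 × 24.0 + 8.13) = 0.26 × 19.170 = 4.9842 mm/d
Monthly total = 4.9842 × 30 = 149.526 mm

150 mm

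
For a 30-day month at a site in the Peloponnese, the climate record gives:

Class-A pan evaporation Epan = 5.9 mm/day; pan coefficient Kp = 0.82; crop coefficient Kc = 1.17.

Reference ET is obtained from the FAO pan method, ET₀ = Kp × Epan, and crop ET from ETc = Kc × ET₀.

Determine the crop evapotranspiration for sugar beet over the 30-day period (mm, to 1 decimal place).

ET₀ = 0.82 × 5.9 = 4.8380 mm/d
ETc = Kc × ET₀ = 1.17 × 4.8380 = 5.6605 mm/d
Over 30 days: 5.6605 × 30 = 169.815 mm

169.8 mm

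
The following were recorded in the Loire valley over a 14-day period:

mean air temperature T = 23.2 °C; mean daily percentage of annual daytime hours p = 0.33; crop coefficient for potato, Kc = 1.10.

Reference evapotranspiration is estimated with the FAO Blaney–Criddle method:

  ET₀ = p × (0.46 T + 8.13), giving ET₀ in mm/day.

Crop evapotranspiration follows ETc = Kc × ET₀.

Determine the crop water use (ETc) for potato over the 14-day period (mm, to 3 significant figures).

95.6 mm

ET₀ = 0.33 × (0.46 × 23.2 + 8.13) = 0.33 × 18.802 = 6.2047 mm/d
ETc = Kc × ET₀ = 1.10 × 6.2047 = 6.8252 mm/d
Over 14 days: 6.8252 × 14 = 95.553 mm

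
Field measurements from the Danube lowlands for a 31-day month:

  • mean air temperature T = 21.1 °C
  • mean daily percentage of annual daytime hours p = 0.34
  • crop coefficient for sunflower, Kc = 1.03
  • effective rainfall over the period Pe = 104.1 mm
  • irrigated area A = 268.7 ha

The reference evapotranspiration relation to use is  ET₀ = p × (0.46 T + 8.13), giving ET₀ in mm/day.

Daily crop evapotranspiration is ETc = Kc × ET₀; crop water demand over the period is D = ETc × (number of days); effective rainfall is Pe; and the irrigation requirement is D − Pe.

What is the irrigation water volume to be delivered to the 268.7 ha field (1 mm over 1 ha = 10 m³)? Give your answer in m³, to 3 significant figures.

241000 m³

ET₀ = 0.34 × (0.46 × 21.1 + 8.13) = 0.34 × 17.836 = 6.0642 mm/d
ETc = Kc × ET₀ = 1.03 × 6.0642 = 6.2461 mm/d
Crop demand D = ETc × 31 d = 6.2461 × 31 = 193.629 mm
D − Pe = 193.629 − 104.1 = 89.529 mm
Volume = 89.529 mm × 268.7 ha × 10 = 240564.4 m³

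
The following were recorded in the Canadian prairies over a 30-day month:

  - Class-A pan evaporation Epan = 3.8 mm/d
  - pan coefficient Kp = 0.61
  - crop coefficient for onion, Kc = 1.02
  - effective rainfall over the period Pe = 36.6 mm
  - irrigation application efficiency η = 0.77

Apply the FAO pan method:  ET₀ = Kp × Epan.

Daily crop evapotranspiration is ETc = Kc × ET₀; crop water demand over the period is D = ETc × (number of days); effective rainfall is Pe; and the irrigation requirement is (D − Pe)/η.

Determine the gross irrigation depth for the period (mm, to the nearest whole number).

45 mm

ET₀ = 0.61 × 3.8 = 2.3180 mm/d
ETc = Kc × ET₀ = 1.02 × 2.3180 = 2.3644 mm/d
Crop demand D = ETc × 30 d = 2.3644 × 30 = 70.932 mm
D − Pe = 70.932 − 36.6 = 34.332 mm
Gross irrigation = 34.332 / 0.77 = 44.587 mm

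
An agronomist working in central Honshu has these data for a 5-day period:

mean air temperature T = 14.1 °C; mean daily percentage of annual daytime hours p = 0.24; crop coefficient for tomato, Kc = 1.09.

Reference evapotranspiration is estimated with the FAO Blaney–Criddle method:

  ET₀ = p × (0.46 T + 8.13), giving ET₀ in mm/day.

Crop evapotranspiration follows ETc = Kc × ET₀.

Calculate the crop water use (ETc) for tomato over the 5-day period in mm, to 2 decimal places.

19.12 mm

ET₀ = 0.24 × (0.46 × 14.1 + 8.13) = 0.24 × 14.616 = 3.5078 mm/d
ETc = Kc × ET₀ = 1.09 × 3.5078 = 3.8235 mm/d
Over 5 days: 3.8235 × 5 = 19.118 mm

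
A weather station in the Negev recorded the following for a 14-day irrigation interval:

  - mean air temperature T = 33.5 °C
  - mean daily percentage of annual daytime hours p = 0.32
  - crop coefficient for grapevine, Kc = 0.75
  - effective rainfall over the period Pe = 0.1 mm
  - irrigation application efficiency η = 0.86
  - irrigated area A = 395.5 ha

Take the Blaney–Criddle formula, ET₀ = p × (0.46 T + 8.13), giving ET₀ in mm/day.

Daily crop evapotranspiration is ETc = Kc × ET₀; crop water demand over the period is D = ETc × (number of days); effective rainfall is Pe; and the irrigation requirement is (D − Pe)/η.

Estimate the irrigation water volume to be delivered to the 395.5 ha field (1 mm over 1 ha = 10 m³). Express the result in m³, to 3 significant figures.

363000 m³

ET₀ = 0.32 × (0.46 × 33.5 + 8.13) = 0.32 × 23.540 = 7.5328 mm/d
ETc = Kc × ET₀ = 0.75 × 7.5328 = 5.6496 mm/d
Crop demand D = ETc × 14 d = 5.6496 × 14 = 79.094 mm
D − Pe = 79.094 − 0.1 = 78.994 mm
Gross irrigation = 78.994 / 0.86 = 91.853 mm
Volume = 91.853 mm × 395.5 ha × 10 = 363278.6 m³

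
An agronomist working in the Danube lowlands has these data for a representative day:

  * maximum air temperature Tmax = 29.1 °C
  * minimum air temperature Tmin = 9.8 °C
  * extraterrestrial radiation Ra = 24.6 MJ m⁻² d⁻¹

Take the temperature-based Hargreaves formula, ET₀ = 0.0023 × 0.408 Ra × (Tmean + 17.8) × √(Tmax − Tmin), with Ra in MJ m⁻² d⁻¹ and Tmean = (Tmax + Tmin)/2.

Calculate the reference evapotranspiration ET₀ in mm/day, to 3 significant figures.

Tmean = (29.1 + 9.8)/2 = 19.45 °C
0.408 Ra = 0.408 × 24.6 = 10.0368 mm/d equivalent
ET₀ = 0.0023 × 10.0368 × (19.45 + 17.8) × √19.3 = 0.0023 × 10.0368 × 37.25 × 4.3932 = 3.7777 mm/d

3.78 mm/day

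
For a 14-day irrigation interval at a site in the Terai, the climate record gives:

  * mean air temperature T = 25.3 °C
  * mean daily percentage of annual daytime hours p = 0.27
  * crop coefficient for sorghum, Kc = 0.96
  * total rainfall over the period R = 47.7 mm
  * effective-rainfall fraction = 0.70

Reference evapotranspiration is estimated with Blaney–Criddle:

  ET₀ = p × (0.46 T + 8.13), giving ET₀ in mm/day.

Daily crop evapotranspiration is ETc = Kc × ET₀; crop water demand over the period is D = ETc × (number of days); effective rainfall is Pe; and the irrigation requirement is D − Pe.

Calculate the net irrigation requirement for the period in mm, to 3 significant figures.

38.3 mm

ET₀ = 0.27 × (0.46 × 25.3 + 8.13) = 0.27 × 19.768 = 5.3374 mm/d
ETc = Kc × ET₀ = 0.96 × 5.3374 = 5.1239 mm/d
Crop demand D = ETc × 14 d = 5.1239 × 14 = 71.735 mm
Pe = 0.70 × 47.7 = 33.390 mm
D − Pe = 71.735 − 33.390 = 38.345 mm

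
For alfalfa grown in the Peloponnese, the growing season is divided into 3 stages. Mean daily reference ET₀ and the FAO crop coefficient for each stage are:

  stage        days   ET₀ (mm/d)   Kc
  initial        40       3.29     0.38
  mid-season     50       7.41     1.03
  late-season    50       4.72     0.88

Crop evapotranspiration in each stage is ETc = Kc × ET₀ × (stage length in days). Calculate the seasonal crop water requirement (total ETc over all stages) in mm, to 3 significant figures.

639 mm

initial: 0.38 × 3.29 × 40 = 50.01 mm
mid-season: 1.03 × 7.41 × 50 = 381.62 mm
late-season: 0.88 × 4.72 × 50 = 207.68 mm
Seasonal total = 639.31 mm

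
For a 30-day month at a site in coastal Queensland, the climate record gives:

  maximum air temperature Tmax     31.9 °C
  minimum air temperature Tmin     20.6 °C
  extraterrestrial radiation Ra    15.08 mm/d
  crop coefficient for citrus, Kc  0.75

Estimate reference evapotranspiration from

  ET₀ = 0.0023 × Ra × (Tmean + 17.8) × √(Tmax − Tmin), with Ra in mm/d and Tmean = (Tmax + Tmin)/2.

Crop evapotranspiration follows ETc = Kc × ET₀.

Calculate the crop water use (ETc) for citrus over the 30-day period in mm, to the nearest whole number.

116 mm

Tmean = (31.9 + 20.6)/2 = 26.25 °C
ET₀ = 0.0023 × 15.08 × (26.25 + 17.8) × √11.3 = 0.0023 × 15.08 × 44.05 × 3.3615 = 5.1358 mm/d
ETc = Kc × ET₀ = 0.75 × 5.1358 = 3.8519 mm/d
Over 30 days: 3.8519 × 30 = 115.557 mm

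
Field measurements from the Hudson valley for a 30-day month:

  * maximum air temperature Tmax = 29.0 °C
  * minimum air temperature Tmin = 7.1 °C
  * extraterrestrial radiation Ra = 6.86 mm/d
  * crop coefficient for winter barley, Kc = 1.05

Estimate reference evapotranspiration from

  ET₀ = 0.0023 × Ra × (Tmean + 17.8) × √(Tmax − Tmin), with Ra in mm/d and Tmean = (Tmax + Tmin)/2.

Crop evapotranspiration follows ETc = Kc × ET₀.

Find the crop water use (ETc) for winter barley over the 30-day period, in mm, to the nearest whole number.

Tmean = (29.0 + 7.1)/2 = 18.05 °C
ET₀ = 0.0023 × 6.86 × (18.05 + 17.8) × √21.9 = 0.0023 × 6.86 × 35.85 × 4.6797 = 2.6470 mm/d
ETc = Kc × ET₀ = 1.05 × 2.6470 = 2.7794 mm/d
Over 30 days: 2.7794 × 30 = 83.382 mm

83 mm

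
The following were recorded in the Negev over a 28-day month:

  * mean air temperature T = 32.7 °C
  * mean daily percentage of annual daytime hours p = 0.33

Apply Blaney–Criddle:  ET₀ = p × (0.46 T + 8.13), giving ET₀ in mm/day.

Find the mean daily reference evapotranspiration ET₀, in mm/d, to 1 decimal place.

ET₀ = 0.33 × (0.46 × 32.7 + 8.13) = 0.33 × 23.172 = 7.6468 mm/d

7.6 mm/d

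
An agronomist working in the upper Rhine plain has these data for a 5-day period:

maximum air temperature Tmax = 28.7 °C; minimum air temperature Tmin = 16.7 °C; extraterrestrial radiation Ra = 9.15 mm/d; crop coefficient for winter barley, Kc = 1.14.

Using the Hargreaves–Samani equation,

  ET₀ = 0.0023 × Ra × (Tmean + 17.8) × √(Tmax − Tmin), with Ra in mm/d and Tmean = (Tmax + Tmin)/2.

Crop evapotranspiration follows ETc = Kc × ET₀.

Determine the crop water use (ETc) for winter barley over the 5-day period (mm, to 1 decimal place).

Tmean = (28.7 + 16.7)/2 = 22.70 °C
ET₀ = 0.0023 × 9.15 × (22.70 + 17.8) × √12.0 = 0.0023 × 9.15 × 40.50 × 3.4641 = 2.9525 mm/d
ETc = Kc × ET₀ = 1.14 × 2.9525 = 3.3659 mm/d
Over 5 days: 3.3659 × 5 = 16.830 mm

16.8 mm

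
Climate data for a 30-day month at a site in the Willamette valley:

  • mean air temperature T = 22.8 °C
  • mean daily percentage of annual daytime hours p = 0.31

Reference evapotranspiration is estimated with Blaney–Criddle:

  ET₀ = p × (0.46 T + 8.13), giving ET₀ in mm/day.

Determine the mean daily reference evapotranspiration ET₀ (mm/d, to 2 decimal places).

5.77 mm/d

ET₀ = 0.31 × (0.46 × 22.8 + 8.13) = 0.31 × 18.618 = 5.7716 mm/d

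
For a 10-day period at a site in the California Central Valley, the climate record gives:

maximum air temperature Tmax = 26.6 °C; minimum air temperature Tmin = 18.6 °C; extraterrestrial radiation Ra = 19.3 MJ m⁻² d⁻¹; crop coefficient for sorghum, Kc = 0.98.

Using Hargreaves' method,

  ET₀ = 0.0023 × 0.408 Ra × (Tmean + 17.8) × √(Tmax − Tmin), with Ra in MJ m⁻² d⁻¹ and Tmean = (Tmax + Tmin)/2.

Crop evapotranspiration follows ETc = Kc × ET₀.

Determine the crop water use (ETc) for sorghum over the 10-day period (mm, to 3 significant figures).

20.3 mm

Tmean = (26.6 + 18.6)/2 = 22.60 °C
0.408 Ra = 0.408 × 19.3 = 7.8744 mm/d equivalent
ET₀ = 0.0023 × 7.8744 × (22.60 + 17.8) × √8.0 = 0.0023 × 7.8744 × 40.40 × 2.8284 = 2.0695 mm/d
ETc = Kc × ET₀ = 0.98 × 2.0695 = 2.0281 mm/d
Over 10 days: 2.0281 × 10 = 20.281 mm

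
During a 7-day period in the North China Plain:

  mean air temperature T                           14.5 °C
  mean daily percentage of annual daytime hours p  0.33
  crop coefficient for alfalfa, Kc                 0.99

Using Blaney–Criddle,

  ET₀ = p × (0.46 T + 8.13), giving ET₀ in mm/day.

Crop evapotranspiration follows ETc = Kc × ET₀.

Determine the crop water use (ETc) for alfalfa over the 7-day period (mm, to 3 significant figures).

33.8 mm

ET₀ = 0.33 × (0.46 × 14.5 + 8.13) = 0.33 × 14.800 = 4.8840 mm/d
ETc = Kc × ET₀ = 0.99 × 4.8840 = 4.8352 mm/d
Over 7 days: 4.8352 × 7 = 33.846 mm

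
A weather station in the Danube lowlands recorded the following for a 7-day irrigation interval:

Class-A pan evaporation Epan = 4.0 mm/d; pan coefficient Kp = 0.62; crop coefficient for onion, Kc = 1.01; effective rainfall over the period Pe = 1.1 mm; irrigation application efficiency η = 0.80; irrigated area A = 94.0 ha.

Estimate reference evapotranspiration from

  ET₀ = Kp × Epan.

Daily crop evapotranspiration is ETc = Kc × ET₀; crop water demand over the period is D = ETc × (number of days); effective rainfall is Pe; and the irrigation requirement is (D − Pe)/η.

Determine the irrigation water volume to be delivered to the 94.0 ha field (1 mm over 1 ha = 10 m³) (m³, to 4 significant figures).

19310 m³

ET₀ = 0.62 × 4.0 = 2.4800 mm/d
ETc = Kc × ET₀ = 1.01 × 2.4800 = 2.5048 mm/d
Crop demand D = ETc × 7 d = 2.5048 × 7 = 17.534 mm
D − Pe = 17.534 − 1.1 = 16.434 mm
Gross irrigation = 16.434 / 0.80 = 20.543 mm
Volume = 20.543 mm × 94.0 ha × 10 = 19310.4 m³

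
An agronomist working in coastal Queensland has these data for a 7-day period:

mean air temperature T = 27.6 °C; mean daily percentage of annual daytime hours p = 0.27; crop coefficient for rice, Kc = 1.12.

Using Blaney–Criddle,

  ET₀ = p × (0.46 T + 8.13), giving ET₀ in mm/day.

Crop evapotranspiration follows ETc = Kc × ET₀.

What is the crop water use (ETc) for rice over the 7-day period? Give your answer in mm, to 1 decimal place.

ET₀ = 0.27 × (0.46 × 27.6 + 8.13) = 0.27 × 20.826 = 5.6230 mm/d
ETc = Kc × ET₀ = 1.12 × 5.6230 = 6.2978 mm/d
Over 7 days: 6.2978 × 7 = 44.085 mm

44.1 mm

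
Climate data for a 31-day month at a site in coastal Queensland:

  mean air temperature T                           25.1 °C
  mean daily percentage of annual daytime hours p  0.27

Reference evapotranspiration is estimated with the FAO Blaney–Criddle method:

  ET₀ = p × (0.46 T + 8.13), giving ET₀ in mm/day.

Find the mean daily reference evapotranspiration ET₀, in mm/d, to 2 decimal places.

ET₀ = 0.27 × (0.46 × 25.1 + 8.13) = 0.27 × 19.676 = 5.3125 mm/d

5.31 mm/d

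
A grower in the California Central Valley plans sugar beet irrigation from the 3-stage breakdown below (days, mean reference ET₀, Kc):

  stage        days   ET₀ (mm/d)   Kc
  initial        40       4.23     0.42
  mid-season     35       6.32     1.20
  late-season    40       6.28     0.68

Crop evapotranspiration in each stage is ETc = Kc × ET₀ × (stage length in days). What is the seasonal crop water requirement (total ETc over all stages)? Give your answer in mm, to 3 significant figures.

initial: 0.42 × 4.23 × 40 = 71.06 mm
mid-season: 1.20 × 6.32 × 35 = 265.44 mm
late-season: 0.68 × 6.28 × 40 = 170.82 mm
Seasonal total = 507.32 mm

507 mm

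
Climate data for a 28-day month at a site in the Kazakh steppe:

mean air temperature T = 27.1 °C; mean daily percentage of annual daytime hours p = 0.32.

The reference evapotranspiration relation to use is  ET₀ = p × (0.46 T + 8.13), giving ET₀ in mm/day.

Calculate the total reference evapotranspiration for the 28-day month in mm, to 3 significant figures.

185 mm

ET₀ = 0.32 × (0.46 × 27.1 + 8.13) = 0.32 × 20.596 = 6.5907 mm/d
Monthly total = 6.5907 × 28 = 184.540 mm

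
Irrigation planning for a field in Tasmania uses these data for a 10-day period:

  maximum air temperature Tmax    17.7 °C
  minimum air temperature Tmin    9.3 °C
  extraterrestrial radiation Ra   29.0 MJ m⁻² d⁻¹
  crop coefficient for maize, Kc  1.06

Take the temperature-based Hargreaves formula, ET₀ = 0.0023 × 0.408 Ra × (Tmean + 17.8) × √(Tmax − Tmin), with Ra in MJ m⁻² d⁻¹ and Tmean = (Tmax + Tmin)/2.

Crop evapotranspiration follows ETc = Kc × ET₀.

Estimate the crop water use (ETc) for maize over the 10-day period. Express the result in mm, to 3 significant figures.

Tmean = (17.7 + 9.3)/2 = 13.50 °C
0.408 Ra = 0.408 × 29.0 = 11.8320 mm/d equivalent
ET₀ = 0.0023 × 11.8320 × (13.50 + 17.8) × √8.4 = 0.0023 × 11.8320 × 31.30 × 2.8983 = 2.4687 mm/d
ETc = Kc × ET₀ = 1.06 × 2.4687 = 2.6168 mm/d
Over 10 days: 2.6168 × 10 = 26.168 mm

26.2 mm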